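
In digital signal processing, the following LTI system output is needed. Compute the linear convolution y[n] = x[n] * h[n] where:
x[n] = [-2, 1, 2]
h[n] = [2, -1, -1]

y[n] = sum_k x[k]*h[n-k]. Output length = len(x) + len(h) - 1 = 3 + 3 - 1 = 5.
y[0] = -2*2 = -4
y[1] = 1*2 + -2*-1 = 4
y[2] = 2*2 + 1*-1 + -2*-1 = 5
y[3] = 2*-1 + 1*-1 = -3
y[4] = 2*-1 = -2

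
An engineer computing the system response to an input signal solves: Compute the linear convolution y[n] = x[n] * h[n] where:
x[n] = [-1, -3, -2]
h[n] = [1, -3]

y[n] = sum_k x[k]*h[n-k]. Output length = len(x) + len(h) - 1 = 3 + 2 - 1 = 4.
y[0] = -1*1 = -1
y[1] = -3*1 + -1*-3 = 0
y[2] = -2*1 + -3*-3 = 7
y[3] = -2*-3 = 6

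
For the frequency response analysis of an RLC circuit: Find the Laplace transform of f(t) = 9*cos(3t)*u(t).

Standard pair: cos(wt)*u(t) <-> s/(s^2+w^2)
With w = 3: L{9*cos(3t)*u(t)} = 9s/(s^2+9)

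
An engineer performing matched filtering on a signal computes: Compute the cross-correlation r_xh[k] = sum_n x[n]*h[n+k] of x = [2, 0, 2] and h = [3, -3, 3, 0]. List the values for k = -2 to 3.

Both sequences indexed from 0 and zero outside their support.
Lags with overlap: k = -2 to 3.
  r_xh[-2] = x[2]*h[0] = 6
  r_xh[-1] = x[1]*h[0] + x[2]*h[1] = -6
  r_xh[0] = x[0]*h[0] + x[1]*h[1] + x[2]*h[2] = 12
  r_xh[1] = x[0]*h[1] + x[1]*h[2] + x[2]*h[3] = -6
  r_xh[2] = x[0]*h[2] + x[1]*h[3] = 6
  r_xh[3] = x[0]*h[3] = 0
r_xh = [6, -6, 12, -6, 6, 0] (for k = -2, ..., 3)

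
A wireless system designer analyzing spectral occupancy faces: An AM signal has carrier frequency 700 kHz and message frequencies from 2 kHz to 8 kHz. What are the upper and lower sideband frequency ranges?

Upper sideband (USB) = fc + [fm_low, fm_high] = 700 + [2, 8] = [702, 708] kHz
Lower sideband (LSB) = fc - [fm_high, fm_low] = 700 - [8, 2] = [692, 698] kHz
Total occupied spectrum: 692 kHz to 708 kHz (plus carrier at 700 kHz)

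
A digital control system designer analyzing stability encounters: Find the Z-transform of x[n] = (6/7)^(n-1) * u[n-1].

Time-shifting property: if X(z) = Z{x[n]}, then Z{x[n-d]} = z^(-d) * X(z)
X(z) = z/(z - 6/7) for x[n] = (6/7)^n * u[n]
Z{x[n-1]} = z^(-1) * z/(z - 6/7) = 1/(z - 6/7)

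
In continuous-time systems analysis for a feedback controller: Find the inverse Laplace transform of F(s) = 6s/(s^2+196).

Standard pair: s/(s^2+w^2) <-> cos(wt)*u(t)
With k=6, w=14: f(t) = 6*cos(14t)*u(t)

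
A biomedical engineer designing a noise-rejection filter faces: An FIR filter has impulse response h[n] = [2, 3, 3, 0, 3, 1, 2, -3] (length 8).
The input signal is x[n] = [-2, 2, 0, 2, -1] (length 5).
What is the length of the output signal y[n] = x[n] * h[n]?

For linear convolution, the output length is:
len(y) = len(x) + len(h) - 1 = 5 + 8 - 1 = 12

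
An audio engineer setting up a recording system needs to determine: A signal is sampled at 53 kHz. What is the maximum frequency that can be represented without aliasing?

The maximum frequency that can be represented without aliasing
is the Nyquist frequency: f_max = f_s / 2 = 53 kHz / 2 = 53/2 kHz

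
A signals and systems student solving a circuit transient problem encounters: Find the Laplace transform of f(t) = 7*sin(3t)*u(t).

Standard pair: sin(wt)*u(t) <-> w/(s^2+w^2)
With w = 3: L{7*sin(3t)*u(t)} = 21/(s^2+9)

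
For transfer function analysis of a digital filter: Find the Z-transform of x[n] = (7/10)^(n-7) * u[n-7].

Time-shifting property: if X(z) = Z{x[n]}, then Z{x[n-d]} = z^(-d) * X(z)
X(z) = z/(z - 7/10) for x[n] = (7/10)^n * u[n]
Z{x[n-7]} = z^(-7) * z/(z - 7/10) = z^(-6)/(z - 7/10)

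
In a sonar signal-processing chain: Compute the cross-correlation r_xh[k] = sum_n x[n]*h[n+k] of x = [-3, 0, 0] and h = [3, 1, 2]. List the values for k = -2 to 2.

Both sequences indexed from 0 and zero outside their support.
Lags with overlap: k = -2 to 2.
  r_xh[-2] = x[2]*h[0] = 0
  r_xh[-1] = x[1]*h[0] + x[2]*h[1] = 0
  r_xh[0] = x[0]*h[0] + x[1]*h[1] + x[2]*h[2] = -9
  r_xh[1] = x[0]*h[1] + x[1]*h[2] = -3
  r_xh[2] = x[0]*h[2] = -6
r_xh = [0, 0, -9, -3, -6] (for k = -2, ..., 2)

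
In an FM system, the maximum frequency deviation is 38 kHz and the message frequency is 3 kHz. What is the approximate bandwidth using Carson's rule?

Carson's rule: BW = 2*(delta_f + f_m)
= 2*(38 + 3) kHz = 82 kHz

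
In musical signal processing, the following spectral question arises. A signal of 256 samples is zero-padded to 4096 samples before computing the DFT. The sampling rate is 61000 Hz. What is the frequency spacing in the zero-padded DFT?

Original DFT: N = 256, resolution = f_s/N = 61000/256 = 7625/32 Hz
Zero-padded DFT: N = 4096, resolution = f_s/N = 61000/4096 = 7625/512 Hz
Zero-padding interpolates the spectrum (finer frequency grid)
but does NOT improve the true spectral resolution (ability to resolve close frequencies).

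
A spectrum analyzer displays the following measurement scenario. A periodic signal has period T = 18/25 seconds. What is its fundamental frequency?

The fundamental frequency is the reciprocal of the period.
f = 1/T = 1/(18/25) = 25/18 Hz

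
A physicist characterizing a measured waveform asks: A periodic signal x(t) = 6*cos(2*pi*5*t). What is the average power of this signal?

Average power of A*cos(wt) is A^2/2.
P = 6^2 / 2 = 36/2 = 18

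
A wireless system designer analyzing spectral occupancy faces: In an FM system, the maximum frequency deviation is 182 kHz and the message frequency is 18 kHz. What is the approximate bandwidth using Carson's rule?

Carson's rule: BW = 2*(delta_f + f_m)
= 2*(182 + 18) kHz = 400 kHz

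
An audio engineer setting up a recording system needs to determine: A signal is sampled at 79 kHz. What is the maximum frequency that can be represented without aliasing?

The maximum frequency that can be represented without aliasing
is the Nyquist frequency: f_max = f_s / 2 = 79 kHz / 2 = 79/2 kHz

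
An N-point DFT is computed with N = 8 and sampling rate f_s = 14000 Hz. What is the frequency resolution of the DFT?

DFT frequency resolution = f_s / N
= 14000 / 8 = 1750 Hz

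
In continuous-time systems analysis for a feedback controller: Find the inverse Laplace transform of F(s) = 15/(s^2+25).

Standard pair: w/(s^2+w^2) <-> sin(wt)*u(t)
Recognize w^2 = 25, so w = 5; numerator 15 = 3*5.
f(t) = 3*sin(5t)*u(t)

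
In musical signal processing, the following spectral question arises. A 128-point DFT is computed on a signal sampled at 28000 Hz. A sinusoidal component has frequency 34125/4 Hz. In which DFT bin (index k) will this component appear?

DFT frequency resolution = f_s/N = 28000/128 = 875/4 Hz
Bin index k = f_signal / resolution = 34125/4 / 875/4 = 39
The signal frequency 34125/4 Hz falls in DFT bin k = 39.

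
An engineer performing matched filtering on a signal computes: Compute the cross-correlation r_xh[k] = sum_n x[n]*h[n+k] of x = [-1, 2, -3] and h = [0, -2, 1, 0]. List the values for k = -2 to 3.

Both sequences indexed from 0 and zero outside their support.
Lags with overlap: k = -2 to 3.
  r_xh[-2] = x[2]*h[0] = 0
  r_xh[-1] = x[1]*h[0] + x[2]*h[1] = 6
  r_xh[0] = x[0]*h[0] + x[1]*h[1] + x[2]*h[2] = -7
  r_xh[1] = x[0]*h[1] + x[1]*h[2] + x[2]*h[3] = 4
  r_xh[2] = x[0]*h[2] + x[1]*h[3] = -1
  r_xh[3] = x[0]*h[3] = 0
r_xh = [0, 6, -7, 4, -1, 0] (for k = -2, ..., 3)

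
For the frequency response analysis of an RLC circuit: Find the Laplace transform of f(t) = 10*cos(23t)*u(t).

Standard pair: cos(wt)*u(t) <-> s/(s^2+w^2)
With w = 23: L{10*cos(23t)*u(t)} = 10s/(s^2+529)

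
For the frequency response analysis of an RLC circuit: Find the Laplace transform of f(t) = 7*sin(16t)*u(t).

Standard pair: sin(wt)*u(t) <-> w/(s^2+w^2)
With w = 16: L{7*sin(16t)*u(t)} = 112/(s^2+256)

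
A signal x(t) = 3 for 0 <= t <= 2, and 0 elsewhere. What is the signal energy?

Energy = integral of |x(t)|^2 dt over the signal duration
= 3^2 * 2 = 9 * 2 = 18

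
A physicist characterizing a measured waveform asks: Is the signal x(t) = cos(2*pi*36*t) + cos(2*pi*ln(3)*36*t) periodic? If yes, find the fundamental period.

f1 = 36 Hz, f2 = 36*ln(3) Hz
Ratio f2/f1 = ln(3), which is irrational.
Since the frequency ratio is irrational, no common period exists.
The signal is not periodic.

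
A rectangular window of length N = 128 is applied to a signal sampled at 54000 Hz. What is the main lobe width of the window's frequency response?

For a rectangular window of length N,
the main lobe width in frequency is 2*f_s/N.
= 2*54000/128 = 3375/4 Hz
This determines the minimum frequency separation for resolving two sinusoids.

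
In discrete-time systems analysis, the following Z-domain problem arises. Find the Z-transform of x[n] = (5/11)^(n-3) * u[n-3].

Time-shifting property: if X(z) = Z{x[n]}, then Z{x[n-d]} = z^(-d) * X(z)
X(z) = z/(z - 5/11) for x[n] = (5/11)^n * u[n]
Z{x[n-3]} = z^(-3) * z/(z - 5/11) = z^(-2)/(z - 5/11)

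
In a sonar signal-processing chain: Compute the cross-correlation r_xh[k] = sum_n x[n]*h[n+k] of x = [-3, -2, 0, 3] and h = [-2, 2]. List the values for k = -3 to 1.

Both sequences indexed from 0 and zero outside their support.
Lags with overlap: k = -3 to 1.
  r_xh[-3] = x[3]*h[0] = -6
  r_xh[-2] = x[2]*h[0] + x[3]*h[1] = 6
  r_xh[-1] = x[1]*h[0] + x[2]*h[1] = 4
  r_xh[0] = x[0]*h[0] + x[1]*h[1] = 2
  r_xh[1] = x[0]*h[1] = -6
r_xh = [-6, 6, 4, 2, -6] (for k = -3, ..., 1)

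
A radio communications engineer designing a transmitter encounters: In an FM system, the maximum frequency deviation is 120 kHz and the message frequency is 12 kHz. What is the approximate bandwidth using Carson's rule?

Carson's rule: BW = 2*(delta_f + f_m)
= 2*(120 + 12) kHz = 264 kHz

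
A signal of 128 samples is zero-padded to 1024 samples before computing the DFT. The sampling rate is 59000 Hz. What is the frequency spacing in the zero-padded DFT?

Original DFT: N = 128, resolution = f_s/N = 59000/128 = 7375/16 Hz
Zero-padded DFT: N = 1024, resolution = f_s/N = 59000/1024 = 7375/128 Hz
Zero-padding interpolates the spectrum (finer frequency grid)
but does NOT improve the true spectral resolution (ability to resolve close frequencies).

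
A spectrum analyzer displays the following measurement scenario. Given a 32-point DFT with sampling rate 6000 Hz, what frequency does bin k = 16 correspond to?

The frequency of DFT bin k is: f_k = k * f_s / N
f_16 = 16 * 6000 / 32 = 3000 Hz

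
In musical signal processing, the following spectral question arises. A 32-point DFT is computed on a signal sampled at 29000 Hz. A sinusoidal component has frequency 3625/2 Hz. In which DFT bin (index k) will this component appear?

DFT frequency resolution = f_s/N = 29000/32 = 3625/4 Hz
Bin index k = f_signal / resolution = 3625/2 / 3625/4 = 2
The signal frequency 3625/2 Hz falls in DFT bin k = 2.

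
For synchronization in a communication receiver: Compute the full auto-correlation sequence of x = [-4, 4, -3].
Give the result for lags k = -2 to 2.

r_xx[k] = sum_m x[m]*x[m+k], indexed from 0, for k = -2 to 2:
  r_xx[-2] = x[2]*x[0] = 12
  r_xx[-1] = x[1]*x[0] + x[2]*x[1] = -28
  r_xx[0] = x[0]*x[0] + x[1]*x[1] + x[2]*x[2] = 41
  r_xx[1] = x[0]*x[1] + x[1]*x[2] = -28
  r_xx[2] = x[0]*x[2] = 12
r_xx = [12, -28, 41, -28, 12]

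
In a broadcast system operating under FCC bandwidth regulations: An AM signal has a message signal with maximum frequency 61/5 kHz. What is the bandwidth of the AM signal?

In AM (double-sideband), the bandwidth is twice the message frequency.
BW = 2 * f_m = 2 * 61/5 kHz = 122/5 kHz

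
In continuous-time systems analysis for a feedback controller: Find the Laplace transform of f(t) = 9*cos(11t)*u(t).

Standard pair: cos(wt)*u(t) <-> s/(s^2+w^2)
With w = 11: L{9*cos(11t)*u(t)} = 9s/(s^2+121)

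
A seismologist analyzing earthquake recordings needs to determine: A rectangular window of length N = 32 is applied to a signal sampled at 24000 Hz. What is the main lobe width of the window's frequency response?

For a rectangular window of length N,
the main lobe width in frequency is 2*f_s/N.
= 2*24000/32 = 1500 Hz
This determines the minimum frequency separation for resolving two sinusoids.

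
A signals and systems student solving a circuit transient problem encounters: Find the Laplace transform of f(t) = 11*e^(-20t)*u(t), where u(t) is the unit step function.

Standard Laplace transform pair:
e^(-at)*u(t) <-> 1/(s+a)
With a = 20: L{11*e^(-20t)*u(t)} = 11/(s+20), ROC: Re(s) > -20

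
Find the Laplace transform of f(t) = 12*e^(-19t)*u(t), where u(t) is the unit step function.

Standard Laplace transform pair:
e^(-at)*u(t) <-> 1/(s+a)
With a = 19: L{12*e^(-19t)*u(t)} = 12/(s+19), ROC: Re(s) > -19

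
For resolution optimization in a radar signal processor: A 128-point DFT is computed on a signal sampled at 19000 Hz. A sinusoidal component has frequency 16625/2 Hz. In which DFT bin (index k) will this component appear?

DFT frequency resolution = f_s/N = 19000/128 = 2375/16 Hz
Bin index k = f_signal / resolution = 16625/2 / 2375/16 = 56
The signal frequency 16625/2 Hz falls in DFT bin k = 56.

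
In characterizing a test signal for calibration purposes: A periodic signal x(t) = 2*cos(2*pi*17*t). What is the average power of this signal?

Average power of A*cos(wt) is A^2/2.
P = 2^2 / 2 = 4/2 = 2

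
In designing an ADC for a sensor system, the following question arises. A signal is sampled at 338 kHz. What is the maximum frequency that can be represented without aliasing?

The maximum frequency that can be represented without aliasing
is the Nyquist frequency: f_max = f_s / 2 = 338 kHz / 2 = 169 kHz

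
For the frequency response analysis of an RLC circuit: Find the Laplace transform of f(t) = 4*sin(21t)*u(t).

Standard pair: sin(wt)*u(t) <-> w/(s^2+w^2)
With w = 21: L{4*sin(21t)*u(t)} = 84/(s^2+441)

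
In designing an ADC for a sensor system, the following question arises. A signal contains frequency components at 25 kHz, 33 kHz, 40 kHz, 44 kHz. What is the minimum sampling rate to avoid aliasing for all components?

The highest frequency component is f_max = 44 kHz.
Nyquist rate = 2 * f_max = 2 * 44 kHz = 88 kHz.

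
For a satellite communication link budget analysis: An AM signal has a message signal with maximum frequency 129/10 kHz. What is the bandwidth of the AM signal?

In AM (double-sideband), the bandwidth is twice the message frequency.
BW = 2 * f_m = 2 * 129/10 kHz = 129/5 kHz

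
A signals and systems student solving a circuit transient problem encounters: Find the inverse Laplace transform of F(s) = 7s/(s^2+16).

Standard pair: s/(s^2+w^2) <-> cos(wt)*u(t)
With k=7, w=4: f(t) = 7*cos(4t)*u(t)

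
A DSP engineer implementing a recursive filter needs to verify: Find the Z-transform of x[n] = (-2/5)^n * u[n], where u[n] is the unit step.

The Z-transform of a^n * u[n] is z/(z-a) for |z| > |a|.
Here a = -2/5, so X(z) = z/(z - (-2/5)) = 5z/(5z + 2)
ROC: |z| > 2/5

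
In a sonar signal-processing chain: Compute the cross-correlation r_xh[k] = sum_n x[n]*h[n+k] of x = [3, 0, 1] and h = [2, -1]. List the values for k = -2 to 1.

Both sequences indexed from 0 and zero outside their support.
Lags with overlap: k = -2 to 1.
  r_xh[-2] = x[2]*h[0] = 2
  r_xh[-1] = x[1]*h[0] + x[2]*h[1] = -1
  r_xh[0] = x[0]*h[0] + x[1]*h[1] = 6
  r_xh[1] = x[0]*h[1] = -3
r_xh = [2, -1, 6, -3] (for k = -2, ..., 1)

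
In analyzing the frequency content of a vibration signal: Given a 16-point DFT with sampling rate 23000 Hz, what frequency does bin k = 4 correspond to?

The frequency of DFT bin k is: f_k = k * f_s / N
f_4 = 4 * 23000 / 16 = 5750 Hz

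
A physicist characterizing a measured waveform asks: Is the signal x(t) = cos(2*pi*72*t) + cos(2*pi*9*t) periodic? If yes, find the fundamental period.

f1 = 72 Hz, f2 = 9 Hz
Period T1 = 1/72, T2 = 1/9
Ratio T1/T2 = 9/72, which is rational.
The signal is periodic with fundamental period T = 1/GCD(72,9) = 1/9 s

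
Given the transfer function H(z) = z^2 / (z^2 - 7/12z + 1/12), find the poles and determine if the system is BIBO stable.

Poles are roots of the denominator: z^2 - 7/12z + 1/12 = 0.
Quadratic formula: z = [-(-7/12) +/- sqrt((-7/12)^2 - 4*(1/12))] / 2
Discriminant = 49/144 - 1/3 = 1/144; sqrt = 1/12.
z = (7/12 +/- 1/12) / 2 => z = 1/3 or z = 1/4.
|p1| = 1/4, |p2| = 1/3.
For BIBO stability, all poles must lie inside the unit circle (|p| < 1).
System is STABLE since both |p| < 1.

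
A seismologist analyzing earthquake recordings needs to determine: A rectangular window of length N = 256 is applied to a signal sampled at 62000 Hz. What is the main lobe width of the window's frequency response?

For a rectangular window of length N,
the main lobe width in frequency is 2*f_s/N.
= 2*62000/256 = 3875/8 Hz
This determines the minimum frequency separation for resolving two sinusoids.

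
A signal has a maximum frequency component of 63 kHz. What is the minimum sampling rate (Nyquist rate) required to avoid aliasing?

By the Nyquist-Shannon sampling theorem,
the minimum sampling rate (Nyquist rate) must be at least 2 * f_max.
Nyquist rate = 2 * 63 kHz = 126 kHz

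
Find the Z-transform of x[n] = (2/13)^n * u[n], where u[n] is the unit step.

The Z-transform of a^n * u[n] is z/(z-a) for |z| > |a|.
Here a = 2/13, so X(z) = z/(z - (2/13)) = 13z/(13z - 2)
ROC: |z| > 2/13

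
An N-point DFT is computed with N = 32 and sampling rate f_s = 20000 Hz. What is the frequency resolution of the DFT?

DFT frequency resolution = f_s / N
= 20000 / 32 = 625 Hz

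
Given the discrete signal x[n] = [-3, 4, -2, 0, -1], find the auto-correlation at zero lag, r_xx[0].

The auto-correlation at zero lag r_xx[0] equals the signal energy.
r_xx[0] = sum of x[n]^2 = (-3)^2 + 4^2 + (-2)^2 + 0^2 + (-1)^2
= 9 + 16 + 4 + 0 + 1 = 30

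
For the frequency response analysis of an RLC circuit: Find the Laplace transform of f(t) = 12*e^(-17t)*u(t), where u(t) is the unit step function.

Standard Laplace transform pair:
e^(-at)*u(t) <-> 1/(s+a)
With a = 17: L{12*e^(-17t)*u(t)} = 12/(s+17), ROC: Re(s) > -17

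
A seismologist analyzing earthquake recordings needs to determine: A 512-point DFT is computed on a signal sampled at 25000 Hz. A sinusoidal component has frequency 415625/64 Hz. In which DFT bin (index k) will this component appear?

DFT frequency resolution = f_s/N = 25000/512 = 3125/64 Hz
Bin index k = f_signal / resolution = 415625/64 / 3125/64 = 133
The signal frequency 415625/64 Hz falls in DFT bin k = 133.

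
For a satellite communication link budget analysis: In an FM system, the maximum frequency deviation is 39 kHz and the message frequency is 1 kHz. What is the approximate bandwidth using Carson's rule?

Carson's rule: BW = 2*(delta_f + f_m)
= 2*(39 + 1) kHz = 80 kHz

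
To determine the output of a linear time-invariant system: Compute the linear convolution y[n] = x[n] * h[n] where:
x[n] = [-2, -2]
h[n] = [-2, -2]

y[n] = sum_k x[k]*h[n-k]. Output length = len(x) + len(h) - 1 = 2 + 2 - 1 = 3.
y[0] = -2*-2 = 4
y[1] = -2*-2 + -2*-2 = 8
y[2] = -2*-2 = 4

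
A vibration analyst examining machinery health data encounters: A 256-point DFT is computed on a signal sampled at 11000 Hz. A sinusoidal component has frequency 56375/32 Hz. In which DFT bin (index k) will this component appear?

DFT frequency resolution = f_s/N = 11000/256 = 1375/32 Hz
Bin index k = f_signal / resolution = 56375/32 / 1375/32 = 41
The signal frequency 56375/32 Hz falls in DFT bin k = 41.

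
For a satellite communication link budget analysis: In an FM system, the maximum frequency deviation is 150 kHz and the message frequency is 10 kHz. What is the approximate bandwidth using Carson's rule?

Carson's rule: BW = 2*(delta_f + f_m)
= 2*(150 + 10) kHz = 320 kHz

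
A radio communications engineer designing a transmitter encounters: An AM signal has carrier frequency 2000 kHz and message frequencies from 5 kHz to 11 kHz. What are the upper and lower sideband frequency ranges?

Upper sideband (USB) = fc + [fm_low, fm_high] = 2000 + [5, 11] = [2005, 2011] kHz
Lower sideband (LSB) = fc - [fm_high, fm_low] = 2000 - [11, 5] = [1989, 1995] kHz
Total occupied spectrum: 1989 kHz to 2011 kHz (plus carrier at 2000 kHz)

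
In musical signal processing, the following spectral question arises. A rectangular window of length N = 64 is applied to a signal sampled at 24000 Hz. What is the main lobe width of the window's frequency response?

For a rectangular window of length N,
the main lobe width in frequency is 2*f_s/N.
= 2*24000/64 = 750 Hz
This determines the minimum frequency separation for resolving two sinusoids.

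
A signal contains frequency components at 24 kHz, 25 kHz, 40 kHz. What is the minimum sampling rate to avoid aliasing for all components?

The highest frequency component is f_max = 40 kHz.
Nyquist rate = 2 * f_max = 2 * 40 kHz = 80 kHz.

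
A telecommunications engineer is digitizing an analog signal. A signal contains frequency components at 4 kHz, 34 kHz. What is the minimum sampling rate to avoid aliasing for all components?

The highest frequency component is f_max = 34 kHz.
Nyquist rate = 2 * f_max = 2 * 34 kHz = 68 kHz.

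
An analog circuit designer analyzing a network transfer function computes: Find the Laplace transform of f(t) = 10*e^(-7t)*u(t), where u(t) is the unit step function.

Standard Laplace transform pair:
e^(-at)*u(t) <-> 1/(s+a)
With a = 7: L{10*e^(-7t)*u(t)} = 10/(s+7), ROC: Re(s) > -7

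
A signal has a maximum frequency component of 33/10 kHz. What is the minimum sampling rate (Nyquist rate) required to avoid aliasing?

By the Nyquist-Shannon sampling theorem,
the minimum sampling rate (Nyquist rate) must be at least 2 * f_max.
Nyquist rate = 2 * 33/10 kHz = 33/5 kHz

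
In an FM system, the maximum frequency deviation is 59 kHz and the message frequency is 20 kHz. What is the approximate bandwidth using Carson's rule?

Carson's rule: BW = 2*(delta_f + f_m)
= 2*(59 + 20) kHz = 158 kHz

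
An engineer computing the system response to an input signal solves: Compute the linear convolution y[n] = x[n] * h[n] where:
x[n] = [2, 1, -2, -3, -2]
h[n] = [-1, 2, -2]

y[n] = sum_k x[k]*h[n-k]. Output length = len(x) + len(h) - 1 = 5 + 3 - 1 = 7.
y[0] = 2*-1 = -2
y[1] = 1*-1 + 2*2 = 3
y[2] = -2*-1 + 1*2 + 2*-2 = 0
y[3] = -3*-1 + -2*2 + 1*-2 = -3
y[4] = -2*-1 + -3*2 + -2*-2 = 0
y[5] = -2*2 + -3*-2 = 2
y[6] = -2*-2 = 4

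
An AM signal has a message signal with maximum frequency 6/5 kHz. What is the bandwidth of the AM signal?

In AM (double-sideband), the bandwidth is twice the message frequency.
BW = 2 * f_m = 2 * 6/5 kHz = 12/5 kHz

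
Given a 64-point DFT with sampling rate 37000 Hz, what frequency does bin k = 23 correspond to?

The frequency of DFT bin k is: f_k = k * f_s / N
f_23 = 23 * 37000 / 64 = 106375/8 Hz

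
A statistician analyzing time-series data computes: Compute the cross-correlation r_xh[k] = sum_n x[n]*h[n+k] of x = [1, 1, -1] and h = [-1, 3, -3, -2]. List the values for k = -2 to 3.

Both sequences indexed from 0 and zero outside their support.
Lags with overlap: k = -2 to 3.
  r_xh[-2] = x[2]*h[0] = 1
  r_xh[-1] = x[1]*h[0] + x[2]*h[1] = -4
  r_xh[0] = x[0]*h[0] + x[1]*h[1] + x[2]*h[2] = 5
  r_xh[1] = x[0]*h[1] + x[1]*h[2] + x[2]*h[3] = 2
  r_xh[2] = x[0]*h[2] + x[1]*h[3] = -5
  r_xh[3] = x[0]*h[3] = -2
r_xh = [1, -4, 5, 2, -5, -2] (for k = -2, ..., 3)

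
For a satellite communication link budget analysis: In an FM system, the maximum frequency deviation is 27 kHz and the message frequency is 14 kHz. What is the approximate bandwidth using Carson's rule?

Carson's rule: BW = 2*(delta_f + f_m)
= 2*(27 + 14) kHz = 82 kHz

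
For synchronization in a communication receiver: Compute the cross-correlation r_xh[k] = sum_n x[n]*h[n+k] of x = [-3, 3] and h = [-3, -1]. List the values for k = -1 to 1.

Both sequences indexed from 0 and zero outside their support.
Lags with overlap: k = -1 to 1.
  r_xh[-1] = x[1]*h[0] = -9
  r_xh[0] = x[0]*h[0] + x[1]*h[1] = 6
  r_xh[1] = x[0]*h[1] = 3
r_xh = [-9, 6, 3] (for k = -1, ..., 1)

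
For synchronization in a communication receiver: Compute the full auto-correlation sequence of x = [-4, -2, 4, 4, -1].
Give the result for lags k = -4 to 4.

r_xx[k] = sum_m x[m]*x[m+k], indexed from 0, for k = -4 to 4:
  r_xx[-4] = x[4]*x[0] = 4
  r_xx[-3] = x[3]*x[0] + x[4]*x[1] = -14
  r_xx[-2] = x[2]*x[0] + x[3]*x[1] + x[4]*x[2] = -28
  r_xx[-1] = x[1]*x[0] + x[2]*x[1] + x[3]*x[2] + x[4]*x[3] = 12
  r_xx[0] = x[0]*x[0] + x[1]*x[1] + x[2]*x[2] + x[3]*x[3] + x[4]*x[4] = 53
  r_xx[1] = x[0]*x[1] + x[1]*x[2] + x[2]*x[3] + x[3]*x[4] = 12
  r_xx[2] = x[0]*x[2] + x[1]*x[3] + x[2]*x[4] = -28
  r_xx[3] = x[0]*x[3] + x[1]*x[4] = -14
  r_xx[4] = x[0]*x[4] = 4
r_xx = [4, -14, -28, 12, 53, 12, -28, -14, 4]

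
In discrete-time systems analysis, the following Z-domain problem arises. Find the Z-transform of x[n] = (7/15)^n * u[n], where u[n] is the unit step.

The Z-transform of a^n * u[n] is z/(z-a) for |z| > |a|.
Here a = 7/15, so X(z) = z/(z - (7/15)) = 15z/(15z - 7)
ROC: |z| > 7/15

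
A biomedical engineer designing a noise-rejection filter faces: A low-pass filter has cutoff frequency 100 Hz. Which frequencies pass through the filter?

A low-pass filter passes all frequencies below the cutoff frequency 100 Hz and attenuates higher frequencies.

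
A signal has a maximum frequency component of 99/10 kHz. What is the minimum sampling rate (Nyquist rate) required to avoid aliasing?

By the Nyquist-Shannon sampling theorem,
the minimum sampling rate (Nyquist rate) must be at least 2 * f_max.
Nyquist rate = 2 * 99/10 kHz = 99/5 kHz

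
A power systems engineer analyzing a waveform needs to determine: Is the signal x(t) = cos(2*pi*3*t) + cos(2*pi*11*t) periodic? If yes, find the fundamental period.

f1 = 3 Hz, f2 = 11 Hz
Period T1 = 1/3, T2 = 1/11
Ratio T1/T2 = 11/3, which is rational.
The signal is periodic with fundamental period T = 1/GCD(3,11) = 1 s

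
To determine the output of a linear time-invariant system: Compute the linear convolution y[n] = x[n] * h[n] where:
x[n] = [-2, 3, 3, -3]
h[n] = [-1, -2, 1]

y[n] = sum_k x[k]*h[n-k]. Output length = len(x) + len(h) - 1 = 4 + 3 - 1 = 6.
y[0] = -2*-1 = 2
y[1] = 3*-1 + -2*-2 = 1
y[2] = 3*-1 + 3*-2 + -2*1 = -11
y[3] = -3*-1 + 3*-2 + 3*1 = 0
y[4] = -3*-2 + 3*1 = 9
y[5] = -3*1 = -3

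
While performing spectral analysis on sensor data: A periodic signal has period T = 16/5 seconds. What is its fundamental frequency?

The fundamental frequency is the reciprocal of the period.
f = 1/T = 1/(16/5) = 5/16 Hz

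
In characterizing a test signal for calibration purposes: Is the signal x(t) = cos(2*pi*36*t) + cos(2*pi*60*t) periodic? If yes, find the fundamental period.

f1 = 36 Hz, f2 = 60 Hz
Period T1 = 1/36, T2 = 1/60
Ratio T1/T2 = 60/36, which is rational.
The signal is periodic with fundamental period T = 1/GCD(36,60) = 1/12 s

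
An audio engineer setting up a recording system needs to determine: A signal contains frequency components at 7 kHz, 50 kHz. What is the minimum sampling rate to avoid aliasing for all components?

The highest frequency component is f_max = 50 kHz.
Nyquist rate = 2 * f_max = 2 * 50 kHz = 100 kHz.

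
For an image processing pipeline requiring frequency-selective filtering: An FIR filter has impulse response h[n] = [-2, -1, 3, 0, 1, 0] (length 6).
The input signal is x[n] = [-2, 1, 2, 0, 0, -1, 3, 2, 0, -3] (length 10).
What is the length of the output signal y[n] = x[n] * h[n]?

For linear convolution, the output length is:
len(y) = len(x) + len(h) - 1 = 10 + 6 - 1 = 15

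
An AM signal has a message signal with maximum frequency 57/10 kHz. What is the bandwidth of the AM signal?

In AM (double-sideband), the bandwidth is twice the message frequency.
BW = 2 * f_m = 2 * 57/10 kHz = 57/5 kHz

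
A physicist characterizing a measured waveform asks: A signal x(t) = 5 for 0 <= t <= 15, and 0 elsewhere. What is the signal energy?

Energy = integral of |x(t)|^2 dt over the signal duration
= 5^2 * 15 = 25 * 15 = 375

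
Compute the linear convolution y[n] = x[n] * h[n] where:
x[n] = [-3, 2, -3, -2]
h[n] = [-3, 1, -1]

y[n] = sum_k x[k]*h[n-k]. Output length = len(x) + len(h) - 1 = 4 + 3 - 1 = 6.
y[0] = -3*-3 = 9
y[1] = 2*-3 + -3*1 = -9
y[2] = -3*-3 + 2*1 + -3*-1 = 14
y[3] = -2*-3 + -3*1 + 2*-1 = 1
y[4] = -2*1 + -3*-1 = 1
y[5] = -2*-1 = 2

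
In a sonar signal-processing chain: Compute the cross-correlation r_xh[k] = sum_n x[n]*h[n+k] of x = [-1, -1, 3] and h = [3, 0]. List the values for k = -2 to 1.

Both sequences indexed from 0 and zero outside their support.
Lags with overlap: k = -2 to 1.
  r_xh[-2] = x[2]*h[0] = 9
  r_xh[-1] = x[1]*h[0] + x[2]*h[1] = -3
  r_xh[0] = x[0]*h[0] + x[1]*h[1] = -3
  r_xh[1] = x[0]*h[1] = 0
r_xh = [9, -3, -3, 0] (for k = -2, ..., 1)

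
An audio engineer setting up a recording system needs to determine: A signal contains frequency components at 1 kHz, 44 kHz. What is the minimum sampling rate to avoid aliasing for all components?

The highest frequency component is f_max = 44 kHz.
Nyquist rate = 2 * f_max = 2 * 44 kHz = 88 kHz.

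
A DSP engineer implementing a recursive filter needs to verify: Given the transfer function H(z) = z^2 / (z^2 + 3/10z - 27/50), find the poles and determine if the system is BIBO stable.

Poles are roots of the denominator: z^2 + 3/10z - 27/50 = 0.
Quadratic formula: z = [-(3/10) +/- sqrt((3/10)^2 - 4*(-27/50))] / 2
Discriminant = 9/100 + 54/25 = 9/4; sqrt = 3/2.
z = (-3/10 +/- 3/2) / 2 => z = 3/5 or z = -9/10.
|p1| = 9/10, |p2| = 3/5.
For BIBO stability, all poles must lie inside the unit circle (|p| < 1).
System is STABLE since both |p| < 1.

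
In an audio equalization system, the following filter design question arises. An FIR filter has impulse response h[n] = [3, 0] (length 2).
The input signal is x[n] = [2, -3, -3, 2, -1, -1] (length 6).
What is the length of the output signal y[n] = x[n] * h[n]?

For linear convolution, the output length is:
len(y) = len(x) + len(h) - 1 = 6 + 2 - 1 = 7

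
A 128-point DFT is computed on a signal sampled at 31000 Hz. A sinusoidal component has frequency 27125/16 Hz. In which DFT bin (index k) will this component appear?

DFT frequency resolution = f_s/N = 31000/128 = 3875/16 Hz
Bin index k = f_signal / resolution = 27125/16 / 3875/16 = 7
The signal frequency 27125/16 Hz falls in DFT bin k = 7.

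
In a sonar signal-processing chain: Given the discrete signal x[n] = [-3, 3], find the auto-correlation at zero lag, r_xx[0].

The auto-correlation at zero lag r_xx[0] equals the signal energy.
r_xx[0] = sum of x[n]^2 = (-3)^2 + 3^2
= 9 + 9 = 18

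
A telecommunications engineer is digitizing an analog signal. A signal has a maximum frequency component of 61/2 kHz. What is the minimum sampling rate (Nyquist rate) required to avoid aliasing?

By the Nyquist-Shannon sampling theorem,
the minimum sampling rate (Nyquist rate) must be at least 2 * f_max.
Nyquist rate = 2 * 61/2 kHz = 61 kHz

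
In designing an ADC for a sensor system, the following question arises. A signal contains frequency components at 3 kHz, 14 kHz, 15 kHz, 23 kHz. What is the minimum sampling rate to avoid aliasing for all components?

The highest frequency component is f_max = 23 kHz.
Nyquist rate = 2 * f_max = 2 * 23 kHz = 46 kHz.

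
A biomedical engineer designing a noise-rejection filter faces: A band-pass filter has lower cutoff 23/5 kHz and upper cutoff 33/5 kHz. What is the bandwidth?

Bandwidth = f_high - f_low
= 33/5 kHz - 23/5 kHz = 2 kHz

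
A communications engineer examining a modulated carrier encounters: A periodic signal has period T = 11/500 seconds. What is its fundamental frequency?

The fundamental frequency is the reciprocal of the period.
f = 1/T = 1/(11/500) = 500/11 Hz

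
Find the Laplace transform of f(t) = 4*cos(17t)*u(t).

Standard pair: cos(wt)*u(t) <-> s/(s^2+w^2)
With w = 17: L{4*cos(17t)*u(t)} = 4s/(s^2+289)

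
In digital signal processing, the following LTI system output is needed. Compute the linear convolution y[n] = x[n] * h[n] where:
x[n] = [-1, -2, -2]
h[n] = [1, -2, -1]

y[n] = sum_k x[k]*h[n-k]. Output length = len(x) + len(h) - 1 = 3 + 3 - 1 = 5.
y[0] = -1*1 = -1
y[1] = -2*1 + -1*-2 = 0
y[2] = -2*1 + -2*-2 + -1*-1 = 3
y[3] = -2*-2 + -2*-1 = 6
y[4] = -2*-1 = 2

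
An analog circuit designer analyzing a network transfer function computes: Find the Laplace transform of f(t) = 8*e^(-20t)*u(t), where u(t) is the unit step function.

Standard Laplace transform pair:
e^(-at)*u(t) <-> 1/(s+a)
With a = 20: L{8*e^(-20t)*u(t)} = 8/(s+20), ROC: Re(s) > -20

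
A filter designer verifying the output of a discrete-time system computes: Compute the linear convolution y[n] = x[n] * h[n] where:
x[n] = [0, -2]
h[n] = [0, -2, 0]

y[n] = sum_k x[k]*h[n-k]. Output length = len(x) + len(h) - 1 = 2 + 3 - 1 = 4.
y[0] = 0*0 = 0
y[1] = -2*0 + 0*-2 = 0
y[2] = -2*-2 + 0*0 = 4
y[3] = -2*0 = 0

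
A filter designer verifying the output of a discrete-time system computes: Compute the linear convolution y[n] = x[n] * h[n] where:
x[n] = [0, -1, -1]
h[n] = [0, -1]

y[n] = sum_k x[k]*h[n-k]. Output length = len(x) + len(h) - 1 = 3 + 2 - 1 = 4.
y[0] = 0*0 = 0
y[1] = -1*0 + 0*-1 = 0
y[2] = -1*0 + -1*-1 = 1
y[3] = -1*-1 = 1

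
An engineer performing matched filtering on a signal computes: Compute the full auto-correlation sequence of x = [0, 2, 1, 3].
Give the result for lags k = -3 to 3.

r_xx[k] = sum_m x[m]*x[m+k], indexed from 0, for k = -3 to 3:
  r_xx[-3] = x[3]*x[0] = 0
  r_xx[-2] = x[2]*x[0] + x[3]*x[1] = 6
  r_xx[-1] = x[1]*x[0] + x[2]*x[1] + x[3]*x[2] = 5
  r_xx[0] = x[0]*x[0] + x[1]*x[1] + x[2]*x[2] + x[3]*x[3] = 14
  r_xx[1] = x[0]*x[1] + x[1]*x[2] + x[2]*x[3] = 5
  r_xx[2] = x[0]*x[2] + x[1]*x[3] = 6
  r_xx[3] = x[0]*x[3] = 0
r_xx = [0, 6, 5, 14, 5, 6, 0]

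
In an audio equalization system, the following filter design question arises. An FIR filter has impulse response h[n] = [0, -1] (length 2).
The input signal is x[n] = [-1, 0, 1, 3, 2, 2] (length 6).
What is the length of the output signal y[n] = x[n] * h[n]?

For linear convolution, the output length is:
len(y) = len(x) + len(h) - 1 = 6 + 2 - 1 = 7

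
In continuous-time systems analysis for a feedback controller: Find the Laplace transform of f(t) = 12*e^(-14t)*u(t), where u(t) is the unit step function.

Standard Laplace transform pair:
e^(-at)*u(t) <-> 1/(s+a)
With a = 14: L{12*e^(-14t)*u(t)} = 12/(s+14), ROC: Re(s) > -14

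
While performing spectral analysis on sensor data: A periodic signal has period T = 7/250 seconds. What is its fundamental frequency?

The fundamental frequency is the reciprocal of the period.
f = 1/T = 1/(7/250) = 250/7 Hz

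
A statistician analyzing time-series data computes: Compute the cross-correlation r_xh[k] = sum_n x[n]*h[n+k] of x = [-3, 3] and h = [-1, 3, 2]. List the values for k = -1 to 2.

Both sequences indexed from 0 and zero outside their support.
Lags with overlap: k = -1 to 2.
  r_xh[-1] = x[1]*h[0] = -3
  r_xh[0] = x[0]*h[0] + x[1]*h[1] = 12
  r_xh[1] = x[0]*h[1] + x[1]*h[2] = -3
  r_xh[2] = x[0]*h[2] = -6
r_xh = [-3, 12, -3, -6] (for k = -1, ..., 2)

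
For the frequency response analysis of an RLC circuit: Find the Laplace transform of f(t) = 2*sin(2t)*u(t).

Standard pair: sin(wt)*u(t) <-> w/(s^2+w^2)
With w = 2: L{2*sin(2t)*u(t)} = 4/(s^2+4)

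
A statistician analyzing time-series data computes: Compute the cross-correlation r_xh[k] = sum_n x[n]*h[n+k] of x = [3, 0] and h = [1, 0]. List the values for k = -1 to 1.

Both sequences indexed from 0 and zero outside their support.
Lags with overlap: k = -1 to 1.
  r_xh[-1] = x[1]*h[0] = 0
  r_xh[0] = x[0]*h[0] + x[1]*h[1] = 3
  r_xh[1] = x[0]*h[1] = 0
r_xh = [0, 3, 0] (for k = -1, ..., 1)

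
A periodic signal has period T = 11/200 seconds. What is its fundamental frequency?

The fundamental frequency is the reciprocal of the period.
f = 1/T = 1/(11/200) = 200/11 Hz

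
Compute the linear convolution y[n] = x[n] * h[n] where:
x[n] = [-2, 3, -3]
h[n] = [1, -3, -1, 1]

y[n] = sum_k x[k]*h[n-k]. Output length = len(x) + len(h) - 1 = 3 + 4 - 1 = 6.
y[0] = -2*1 = -2
y[1] = 3*1 + -2*-3 = 9
y[2] = -3*1 + 3*-3 + -2*-1 = -10
y[3] = -3*-3 + 3*-1 + -2*1 = 4
y[4] = -3*-1 + 3*1 = 6
y[5] = -3*1 = -3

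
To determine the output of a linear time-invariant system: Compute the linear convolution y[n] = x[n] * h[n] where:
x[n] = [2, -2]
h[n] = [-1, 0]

y[n] = sum_k x[k]*h[n-k]. Output length = len(x) + len(h) - 1 = 2 + 2 - 1 = 3.
y[0] = 2*-1 = -2
y[1] = -2*-1 + 2*0 = 2
y[2] = -2*0 = 0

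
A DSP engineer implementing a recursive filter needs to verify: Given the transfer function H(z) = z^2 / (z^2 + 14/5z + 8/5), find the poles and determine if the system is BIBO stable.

Poles are roots of the denominator: z^2 + 14/5z + 8/5 = 0.
Quadratic formula: z = [-(14/5) +/- sqrt((14/5)^2 - 4*(8/5))] / 2
Discriminant = 196/25 - 32/5 = 36/25; sqrt = 6/5.
z = (-14/5 +/- 6/5) / 2 => z = -4/5 or z = -2.
|p1| = 2, |p2| = 4/5.
For BIBO stability, all poles must lie inside the unit circle (|p| < 1).
System is UNSTABLE since at least one |p| >= 1.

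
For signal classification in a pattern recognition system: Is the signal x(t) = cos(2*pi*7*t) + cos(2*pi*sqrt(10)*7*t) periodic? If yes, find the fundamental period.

f1 = 7 Hz, f2 = 7*sqrt(10) Hz
Ratio f2/f1 = sqrt(10), which is irrational.
Since the frequency ratio is irrational, no common period exists.
The signal is not periodic.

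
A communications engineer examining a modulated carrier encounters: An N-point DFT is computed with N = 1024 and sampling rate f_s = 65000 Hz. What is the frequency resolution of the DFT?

DFT frequency resolution = f_s / N
= 65000 / 1024 = 8125/128 Hz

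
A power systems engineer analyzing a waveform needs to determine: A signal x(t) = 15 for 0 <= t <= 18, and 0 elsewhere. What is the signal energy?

Energy = integral of |x(t)|^2 dt over the signal duration
= 15^2 * 18 = 225 * 18 = 4050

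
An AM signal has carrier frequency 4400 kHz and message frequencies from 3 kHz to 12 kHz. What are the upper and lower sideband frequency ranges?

Upper sideband (USB) = fc + [fm_low, fm_high] = 4400 + [3, 12] = [4403, 4412] kHz
Lower sideband (LSB) = fc - [fm_high, fm_low] = 4400 - [12, 3] = [4388, 4397] kHz
Total occupied spectrum: 4388 kHz to 4412 kHz (plus carrier at 4400 kHz)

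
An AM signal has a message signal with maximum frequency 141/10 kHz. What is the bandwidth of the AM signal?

In AM (double-sideband), the bandwidth is twice the message frequency.
BW = 2 * f_m = 2 * 141/10 kHz = 141/5 kHz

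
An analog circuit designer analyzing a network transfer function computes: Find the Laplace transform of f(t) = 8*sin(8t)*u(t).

Standard pair: sin(wt)*u(t) <-> w/(s^2+w^2)
With w = 8: L{8*sin(8t)*u(t)} = 64/(s^2+64)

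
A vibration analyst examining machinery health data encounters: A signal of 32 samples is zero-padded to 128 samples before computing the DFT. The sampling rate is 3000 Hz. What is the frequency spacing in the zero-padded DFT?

Original DFT: N = 32, resolution = f_s/N = 3000/32 = 375/4 Hz
Zero-padded DFT: N = 128, resolution = f_s/N = 3000/128 = 375/16 Hz
Zero-padding interpolates the spectrum (finer frequency grid)
but does NOT improve the true spectral resolution (ability to resolve close frequencies).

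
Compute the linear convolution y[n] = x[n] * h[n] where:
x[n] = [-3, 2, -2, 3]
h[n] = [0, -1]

y[n] = sum_k x[k]*h[n-k]. Output length = len(x) + len(h) - 1 = 4 + 2 - 1 = 5.
y[0] = -3*0 = 0
y[1] = 2*0 + -3*-1 = 3
y[2] = -2*0 + 2*-1 = -2
y[3] = 3*0 + -2*-1 = 2
y[4] = 3*-1 = -3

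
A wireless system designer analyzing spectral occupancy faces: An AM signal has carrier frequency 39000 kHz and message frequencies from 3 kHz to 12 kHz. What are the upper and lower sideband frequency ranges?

Upper sideband (USB) = fc + [fm_low, fm_high] = 39000 + [3, 12] = [39003, 39012] kHz
Lower sideband (LSB) = fc - [fm_high, fm_low] = 39000 - [12, 3] = [38988, 38997] kHz
Total occupied spectrum: 38988 kHz to 39012 kHz (plus carrier at 39000 kHz)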